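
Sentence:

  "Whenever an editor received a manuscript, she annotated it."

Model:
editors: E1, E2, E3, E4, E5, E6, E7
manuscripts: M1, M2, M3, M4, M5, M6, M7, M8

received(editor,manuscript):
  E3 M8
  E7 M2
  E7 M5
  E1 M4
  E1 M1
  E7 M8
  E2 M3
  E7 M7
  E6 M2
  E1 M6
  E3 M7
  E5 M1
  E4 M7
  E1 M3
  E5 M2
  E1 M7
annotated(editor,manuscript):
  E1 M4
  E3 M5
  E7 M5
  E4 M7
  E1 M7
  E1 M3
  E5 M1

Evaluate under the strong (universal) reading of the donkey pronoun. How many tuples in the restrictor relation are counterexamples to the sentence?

"it" takes "a manuscript" as antecedent — a donkey pronoun bound across the clause boundary.
Strong reading: for every (e,m) with received(e,m), annotated(e,m).
Restrictor pairs: (E1,M1) ✗  (E1,M3) ✓  (E1,M4) ✓  (E1,M6) ✗  (E1,M7) ✓  (E2,M3) ✗  (E3,M7) ✗  (E3,M8) ✗  (E4,M7) ✓  (E5,M1) ✓  (E5,M2) ✗  (E6,M2) ✗  (E7,M2) ✗  (E7,M5) ✓  (E7,M7) ✗  (E7,M8) ✗
Counterexamples (restrictor pairs failing the scope): 10.

10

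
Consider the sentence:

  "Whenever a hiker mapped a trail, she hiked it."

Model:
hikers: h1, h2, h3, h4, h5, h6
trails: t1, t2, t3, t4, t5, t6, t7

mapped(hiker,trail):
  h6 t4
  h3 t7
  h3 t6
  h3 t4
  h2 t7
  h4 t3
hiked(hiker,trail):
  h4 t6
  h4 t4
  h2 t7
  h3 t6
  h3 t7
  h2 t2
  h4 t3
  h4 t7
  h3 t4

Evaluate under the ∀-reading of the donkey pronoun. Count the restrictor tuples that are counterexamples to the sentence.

1

"it" takes "a trail" as antecedent — a donkey pronoun bound across the clause boundary.
Strong reading: for every (h,t) with mapped(h,t), hiked(h,t).
Restrictor pairs: (h2,t7) ✓  (h3,t4) ✓  (h3,t6) ✓  (h3,t7) ✓  (h4,t3) ✓  (h6,t4) ✗
Counterexamples (restrictor pairs failing the scope): 1.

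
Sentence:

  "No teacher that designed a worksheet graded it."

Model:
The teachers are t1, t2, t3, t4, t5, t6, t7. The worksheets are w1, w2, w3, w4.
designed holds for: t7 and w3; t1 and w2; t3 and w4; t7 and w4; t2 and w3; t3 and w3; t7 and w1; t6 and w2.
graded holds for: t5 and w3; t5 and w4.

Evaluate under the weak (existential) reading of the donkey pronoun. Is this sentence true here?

"it" takes "a worksheet" as antecedent — a donkey pronoun bound across the clause boundary.
Truth condition: for no (t,w) with designed(t,w) does graded(t,w) hold.
Restrictor pairs — does the scope hold? (t1,w2):fails  (t2,w3):fails  (t3,w3):fails  (t3,w4):fails  (t6,w2):fails  (t7,w1):fails  (t7,w3):fails  (t7,w4):fails
Scope holds for no restrictor pair, so the sentence is true.

True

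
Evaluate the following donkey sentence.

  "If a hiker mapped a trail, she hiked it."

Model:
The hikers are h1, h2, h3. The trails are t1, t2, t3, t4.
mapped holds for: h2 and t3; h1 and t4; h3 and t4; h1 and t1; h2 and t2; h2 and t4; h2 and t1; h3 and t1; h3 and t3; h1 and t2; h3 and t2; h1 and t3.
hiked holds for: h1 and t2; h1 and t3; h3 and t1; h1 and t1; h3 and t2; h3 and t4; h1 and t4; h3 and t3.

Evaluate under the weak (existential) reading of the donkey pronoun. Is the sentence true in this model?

"it" takes "a trail" as antecedent — a donkey pronoun bound across the clause boundary.
Weak reading: every hiker h with some mapped-trail has at least one mapped-trail t such that hiked(h,t).
Per hiker: h1:✓  h2:✗  h3:✓
h2 has no witness among its mapped-trails.

False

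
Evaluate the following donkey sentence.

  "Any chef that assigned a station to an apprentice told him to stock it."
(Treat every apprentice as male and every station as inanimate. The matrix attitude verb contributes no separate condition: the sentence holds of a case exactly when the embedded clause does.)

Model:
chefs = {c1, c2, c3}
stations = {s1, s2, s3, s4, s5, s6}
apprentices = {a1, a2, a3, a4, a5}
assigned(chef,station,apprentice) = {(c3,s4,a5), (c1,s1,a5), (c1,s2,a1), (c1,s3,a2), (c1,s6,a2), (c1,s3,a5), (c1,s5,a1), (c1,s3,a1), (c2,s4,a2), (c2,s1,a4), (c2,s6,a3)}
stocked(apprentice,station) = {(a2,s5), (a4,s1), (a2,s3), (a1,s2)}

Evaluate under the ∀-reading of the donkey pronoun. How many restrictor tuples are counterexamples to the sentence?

8

"him" takes "an apprentice" as antecedent and "it" takes "a station"; both are donkey pronouns co-varying with the restrictor.
Strong reading: for every (c,s,a) with assigned(c,s,a), stocked(a,s).
Restrictor triples: (c1,s1,a5)→stocked(a5,s1) ✗  (c1,s2,a1)→stocked(a1,s2) ✓  (c1,s3,a1)→stocked(a1,s3) ✗  (c1,s3,a2)→stocked(a2,s3) ✓  (c1,s3,a5)→stocked(a5,s3) ✗  (c1,s5,a1)→stocked(a1,s5) ✗  (c1,s6,a2)→stocked(a2,s6) ✗  (c2,s1,a4)→stocked(a4,s1) ✓  (c2,s4,a2)→stocked(a2,s4) ✗  (c2,s6,a3)→stocked(a3,s6) ✗  (c3,s4,a5)→stocked(a5,s4) ✗
Counterexamples (restrictor triples failing the scope): 8.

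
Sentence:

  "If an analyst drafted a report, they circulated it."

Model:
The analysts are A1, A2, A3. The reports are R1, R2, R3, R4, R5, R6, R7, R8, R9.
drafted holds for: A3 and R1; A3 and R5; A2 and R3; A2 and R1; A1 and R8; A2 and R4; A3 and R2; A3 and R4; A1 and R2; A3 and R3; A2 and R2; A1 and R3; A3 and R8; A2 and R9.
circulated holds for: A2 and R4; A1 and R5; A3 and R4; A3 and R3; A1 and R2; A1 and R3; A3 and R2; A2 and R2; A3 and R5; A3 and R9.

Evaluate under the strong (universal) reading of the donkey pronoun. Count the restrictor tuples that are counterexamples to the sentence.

6

"it" takes "a report" as antecedent — a donkey pronoun bound across the clause boundary.
Strong reading: for every (a,r) with drafted(a,r), circulated(a,r).
Restrictor pairs: (A1,R2) ✓  (A1,R3) ✓  (A1,R8) ✗  (A2,R1) ✗  (A2,R2) ✓  (A2,R3) ✗  (A2,R4) ✓  (A2,R9) ✗  (A3,R1) ✗  (A3,R2) ✓  (A3,R3) ✓  (A3,R4) ✓  (A3,R5) ✓  (A3,R8) ✗
Counterexamples (restrictor pairs failing the scope): 6.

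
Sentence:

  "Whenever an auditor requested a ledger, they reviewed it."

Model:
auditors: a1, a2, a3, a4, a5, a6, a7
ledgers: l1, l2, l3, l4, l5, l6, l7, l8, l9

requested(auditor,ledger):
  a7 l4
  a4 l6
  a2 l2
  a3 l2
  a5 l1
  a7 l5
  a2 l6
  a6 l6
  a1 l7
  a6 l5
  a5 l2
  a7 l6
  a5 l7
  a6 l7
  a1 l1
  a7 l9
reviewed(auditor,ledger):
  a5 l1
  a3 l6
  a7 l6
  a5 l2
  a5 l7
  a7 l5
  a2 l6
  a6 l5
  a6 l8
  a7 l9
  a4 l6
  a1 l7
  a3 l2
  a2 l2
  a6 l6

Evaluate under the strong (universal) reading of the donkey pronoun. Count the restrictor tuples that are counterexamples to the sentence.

"it" takes "a ledger" as antecedent — a donkey pronoun bound across the clause boundary.
Strong reading: for every (a,l) with requested(a,l), reviewed(a,l).
Restrictor pairs: (a1,l1) ✗  (a1,l7) ✓  (a2,l2) ✓  (a2,l6) ✓  (a3,l2) ✓  (a4,l6) ✓  (a5,l1) ✓  (a5,l2) ✓  (a5,l7) ✓  (a6,l5) ✓  (a6,l6) ✓  (a6,l7) ✗  (a7,l4) ✗  (a7,l5) ✓  (a7,l6) ✓  (a7,l9) ✓
Counterexamples (restrictor pairs failing the scope): 3.

3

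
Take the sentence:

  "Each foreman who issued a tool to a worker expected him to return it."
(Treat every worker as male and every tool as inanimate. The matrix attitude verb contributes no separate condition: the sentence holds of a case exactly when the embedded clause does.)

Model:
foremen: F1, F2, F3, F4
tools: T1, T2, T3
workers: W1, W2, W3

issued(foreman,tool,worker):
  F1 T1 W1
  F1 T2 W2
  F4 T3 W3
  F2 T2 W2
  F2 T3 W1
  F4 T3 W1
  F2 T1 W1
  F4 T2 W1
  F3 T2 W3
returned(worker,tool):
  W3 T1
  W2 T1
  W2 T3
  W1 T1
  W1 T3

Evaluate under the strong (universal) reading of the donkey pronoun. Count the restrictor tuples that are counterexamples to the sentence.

"him" takes "a worker" as antecedent and "it" takes "a tool"; both are donkey pronouns co-varying with the restrictor.
Strong reading: for every (f,t,w) with issued(f,t,w), returned(w,t).
Restrictor triples: (F1,T1,W1)→returned(W1,T1) ✓  (F1,T2,W2)→returned(W2,T2) ✗  (F2,T1,W1)→returned(W1,T1) ✓  (F2,T2,W2)→returned(W2,T2) ✗  (F2,T3,W1)→returned(W1,T3) ✓  (F3,T2,W3)→returned(W3,T2) ✗  (F4,T2,W1)→returned(W1,T2) ✗  (F4,T3,W1)→returned(W1,T3) ✓  (F4,T3,W3)→returned(W3,T3) ✗
Counterexamples (restrictor triples failing the scope): 5.

5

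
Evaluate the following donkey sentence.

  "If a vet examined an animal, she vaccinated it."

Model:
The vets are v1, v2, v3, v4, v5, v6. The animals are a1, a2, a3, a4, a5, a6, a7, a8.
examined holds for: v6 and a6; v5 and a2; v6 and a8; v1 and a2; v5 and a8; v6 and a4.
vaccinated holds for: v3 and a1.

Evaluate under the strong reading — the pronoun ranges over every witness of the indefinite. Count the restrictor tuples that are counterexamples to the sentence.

6

"it" takes "an animal" as antecedent — a donkey pronoun bound across the clause boundary.
Strong reading: for every (v,a) with examined(v,a), vaccinated(v,a).
Restrictor pairs: (v1,a2) ✗  (v5,a2) ✗  (v5,a8) ✗  (v6,a4) ✗  (v6,a6) ✗  (v6,a8) ✗
Counterexamples (restrictor pairs failing the scope): 6.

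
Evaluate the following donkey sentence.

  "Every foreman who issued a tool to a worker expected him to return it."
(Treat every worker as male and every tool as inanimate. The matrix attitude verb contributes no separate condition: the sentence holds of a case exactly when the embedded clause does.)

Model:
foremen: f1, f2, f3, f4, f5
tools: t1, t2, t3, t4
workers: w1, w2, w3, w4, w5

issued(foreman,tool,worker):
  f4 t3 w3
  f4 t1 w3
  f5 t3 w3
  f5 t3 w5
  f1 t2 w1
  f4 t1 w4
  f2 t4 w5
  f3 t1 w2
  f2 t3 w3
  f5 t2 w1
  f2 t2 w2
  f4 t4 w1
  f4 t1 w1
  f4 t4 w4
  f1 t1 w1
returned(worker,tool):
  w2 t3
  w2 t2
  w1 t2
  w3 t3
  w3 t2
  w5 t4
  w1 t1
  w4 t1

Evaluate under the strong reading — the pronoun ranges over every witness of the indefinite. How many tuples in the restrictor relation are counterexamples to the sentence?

5

"him" takes "a worker" as antecedent and "it" takes "a tool"; both are donkey pronouns co-varying with the restrictor.
Strong reading: for every (f,t,w) with issued(f,t,w), returned(w,t).
Restrictor triples: (f1,t1,w1)→returned(w1,t1) ✓  (f1,t2,w1)→returned(w1,t2) ✓  (f2,t2,w2)→returned(w2,t2) ✓  (f2,t3,w3)→returned(w3,t3) ✓  (f2,t4,w5)→returned(w5,t4) ✓  (f3,t1,w2)→returned(w2,t1) ✗  (f4,t1,w1)→returned(w1,t1) ✓  (f4,t1,w3)→returned(w3,t1) ✗  (f4,t1,w4)→returned(w4,t1) ✓  (f4,t3,w3)→returned(w3,t3) ✓  (f4,t4,w1)→returned(w1,t4) ✗  (f4,t4,w4)→returned(w4,t4) ✗  (f5,t2,w1)→returned(w1,t2) ✓  (f5,t3,w3)→returned(w3,t3) ✓  (f5,t3,w5)→returned(w5,t3) ✗
Counterexamples (restrictor triples failing the scope): 5.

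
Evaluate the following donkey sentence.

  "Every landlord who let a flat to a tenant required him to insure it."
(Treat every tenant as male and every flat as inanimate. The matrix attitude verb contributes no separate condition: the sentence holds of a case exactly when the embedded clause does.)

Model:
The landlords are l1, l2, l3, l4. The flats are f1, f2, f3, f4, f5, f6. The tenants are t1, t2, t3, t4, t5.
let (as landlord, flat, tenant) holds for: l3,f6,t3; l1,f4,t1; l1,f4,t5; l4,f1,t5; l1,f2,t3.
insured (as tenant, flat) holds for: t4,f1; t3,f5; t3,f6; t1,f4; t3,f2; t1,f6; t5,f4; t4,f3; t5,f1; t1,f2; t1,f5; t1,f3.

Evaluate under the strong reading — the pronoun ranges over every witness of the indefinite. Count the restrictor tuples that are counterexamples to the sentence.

"him" takes "a tenant" as antecedent and "it" takes "a flat"; both are donkey pronouns co-varying with the restrictor.
Strong reading: for every (l,f,t) with let(l,f,t), insured(t,f).
Restrictor triples: (l1,f2,t3)→insured(t3,f2) ✓  (l1,f4,t1)→insured(t1,f4) ✓  (l1,f4,t5)→insured(t5,f4) ✓  (l3,f6,t3)→insured(t3,f6) ✓  (l4,f1,t5)→insured(t5,f1) ✓
Counterexamples (restrictor triples failing the scope): 0.

0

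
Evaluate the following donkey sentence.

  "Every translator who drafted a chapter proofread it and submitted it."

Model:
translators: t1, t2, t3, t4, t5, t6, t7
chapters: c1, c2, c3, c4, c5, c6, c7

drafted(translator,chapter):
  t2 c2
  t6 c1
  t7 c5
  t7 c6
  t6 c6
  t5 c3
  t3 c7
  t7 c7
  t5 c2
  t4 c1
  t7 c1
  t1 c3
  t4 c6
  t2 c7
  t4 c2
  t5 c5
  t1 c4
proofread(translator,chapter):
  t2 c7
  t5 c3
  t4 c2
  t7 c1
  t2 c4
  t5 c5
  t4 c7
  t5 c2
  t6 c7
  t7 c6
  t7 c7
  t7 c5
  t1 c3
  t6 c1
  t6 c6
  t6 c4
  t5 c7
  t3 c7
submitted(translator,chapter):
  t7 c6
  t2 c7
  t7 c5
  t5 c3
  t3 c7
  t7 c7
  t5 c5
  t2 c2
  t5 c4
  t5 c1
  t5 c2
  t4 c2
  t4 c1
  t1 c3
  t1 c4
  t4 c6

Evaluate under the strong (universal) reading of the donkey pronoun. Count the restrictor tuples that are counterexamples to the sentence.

7

"it" takes "a chapter" as antecedent — a donkey pronoun bound across the clause boundary.
Strong reading: for every (t,c) with drafted(t,c), proofread(t,c) ∧ submitted(t,c).
Restrictor pairs: (t1,c3) ✓  (t1,c4) ✗  (t2,c2) ✗  (t2,c7) ✓  (t3,c7) ✓  (t4,c1) ✗  (t4,c2) ✓  (t4,c6) ✗  (t5,c2) ✓  (t5,c3) ✓  (t5,c5) ✓  (t6,c1) ✗  (t6,c6) ✗  (t7,c1) ✗  (t7,c5) ✓  (t7,c6) ✓  (t7,c7) ✓
Counterexamples (restrictor pairs failing the scope): 7.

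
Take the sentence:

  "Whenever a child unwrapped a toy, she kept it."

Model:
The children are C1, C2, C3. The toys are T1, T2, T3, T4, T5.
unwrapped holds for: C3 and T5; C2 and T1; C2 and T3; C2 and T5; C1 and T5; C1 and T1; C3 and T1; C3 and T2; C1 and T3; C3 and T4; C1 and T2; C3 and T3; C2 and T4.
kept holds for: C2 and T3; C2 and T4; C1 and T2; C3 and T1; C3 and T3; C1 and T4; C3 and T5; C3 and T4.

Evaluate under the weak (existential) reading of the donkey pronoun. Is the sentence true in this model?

"it" takes "a toy" as antecedent — a donkey pronoun bound across the clause boundary.
Weak reading: every child c with some unwrapped-toy has at least one unwrapped-toy t such that kept(c,t).
Per child: C1:✓  C2:✓  C3:✓
Every child in the restrictor has a witness.

True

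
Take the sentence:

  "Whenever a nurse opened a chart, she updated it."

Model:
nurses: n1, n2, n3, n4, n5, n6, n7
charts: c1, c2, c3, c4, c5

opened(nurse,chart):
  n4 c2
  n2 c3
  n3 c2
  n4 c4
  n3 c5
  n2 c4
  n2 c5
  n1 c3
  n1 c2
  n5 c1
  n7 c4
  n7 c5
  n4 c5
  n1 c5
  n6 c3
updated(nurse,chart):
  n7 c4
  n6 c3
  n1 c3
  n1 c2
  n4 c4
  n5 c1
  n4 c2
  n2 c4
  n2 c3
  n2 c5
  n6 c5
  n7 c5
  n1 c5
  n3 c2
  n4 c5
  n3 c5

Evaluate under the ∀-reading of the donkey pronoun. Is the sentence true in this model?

True

"it" takes "a chart" as antecedent — a donkey pronoun bound across the clause boundary.
Strong reading: for every (n,c) with opened(n,c), updated(n,c).
Restrictor pairs: (n1,c2) ✓  (n1,c3) ✓  (n1,c5) ✓  (n2,c3) ✓  (n2,c4) ✓  (n2,c5) ✓  (n3,c2) ✓  (n3,c5) ✓  (n4,c2) ✓  (n4,c4) ✓  (n4,c5) ✓  (n5,c1) ✓  (n6,c3) ✓  (n7,c4) ✓  (n7,c5) ✓
Every restrictor pair satisfies the scope.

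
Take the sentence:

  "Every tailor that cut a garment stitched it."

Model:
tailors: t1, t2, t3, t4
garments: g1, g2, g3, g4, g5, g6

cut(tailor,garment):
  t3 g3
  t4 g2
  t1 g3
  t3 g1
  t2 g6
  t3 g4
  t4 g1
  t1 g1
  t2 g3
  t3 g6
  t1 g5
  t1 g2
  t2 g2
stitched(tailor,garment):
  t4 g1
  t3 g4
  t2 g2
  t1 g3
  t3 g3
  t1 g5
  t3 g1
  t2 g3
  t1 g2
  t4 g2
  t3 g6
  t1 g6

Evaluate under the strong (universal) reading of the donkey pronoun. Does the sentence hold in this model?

False

"it" takes "a garment" as antecedent — a donkey pronoun bound across the clause boundary.
Strong reading: for every (t,g) with cut(t,g), stitched(t,g).
Restrictor pairs: (t1,g1) ✗  (t1,g2) ✓  (t1,g3) ✓  (t1,g5) ✓  (t2,g2) ✓  (t2,g3) ✓  (t2,g6) ✗  (t3,g1) ✓  (t3,g3) ✓  (t3,g4) ✓  (t3,g6) ✓  (t4,g1) ✓  (t4,g2) ✓
Counterexample: (t1,g1) is in cut but fails the scope.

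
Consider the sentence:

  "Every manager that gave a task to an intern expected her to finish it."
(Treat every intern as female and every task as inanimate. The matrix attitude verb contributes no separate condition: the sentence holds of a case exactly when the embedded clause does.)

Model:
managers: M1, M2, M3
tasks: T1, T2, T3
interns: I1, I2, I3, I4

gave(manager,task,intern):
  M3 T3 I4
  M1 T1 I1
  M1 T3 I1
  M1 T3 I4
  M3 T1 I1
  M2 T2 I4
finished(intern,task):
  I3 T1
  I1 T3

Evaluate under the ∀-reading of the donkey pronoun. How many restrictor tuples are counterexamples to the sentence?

5

"her" takes "an intern" as antecedent and "it" takes "a task"; both are donkey pronouns co-varying with the restrictor.
Strong reading: for every (m,t,i) with gave(m,t,i), finished(i,t).
Restrictor triples: (M1,T1,I1)→finished(I1,T1) ✗  (M1,T3,I1)→finished(I1,T3) ✓  (M1,T3,I4)→finished(I4,T3) ✗  (M2,T2,I4)→finished(I4,T2) ✗  (M3,T1,I1)→finished(I1,T1) ✗  (M3,T3,I4)→finished(I4,T3) ✗
Counterexamples (restrictor triples failing the scope): 5.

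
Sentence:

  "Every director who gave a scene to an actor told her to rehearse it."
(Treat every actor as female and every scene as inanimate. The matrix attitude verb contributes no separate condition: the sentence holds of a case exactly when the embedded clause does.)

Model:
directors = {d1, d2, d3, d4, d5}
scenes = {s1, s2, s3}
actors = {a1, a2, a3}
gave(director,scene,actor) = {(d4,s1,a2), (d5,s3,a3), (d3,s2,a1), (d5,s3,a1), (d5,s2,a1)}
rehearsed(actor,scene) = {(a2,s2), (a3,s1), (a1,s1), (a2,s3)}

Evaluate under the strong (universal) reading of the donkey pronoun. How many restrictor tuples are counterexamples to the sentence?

"her" takes "an actor" as antecedent and "it" takes "a scene"; both are donkey pronouns co-varying with the restrictor.
Strong reading: for every (d,s,a) with gave(d,s,a), rehearsed(a,s).
Restrictor triples: (d3,s2,a1)→rehearsed(a1,s2) ✗  (d4,s1,a2)→rehearsed(a2,s1) ✗  (d5,s2,a1)→rehearsed(a1,s2) ✗  (d5,s3,a1)→rehearsed(a1,s3) ✗  (d5,s3,a3)→rehearsed(a3,s3) ✗
Counterexamples (restrictor triples failing the scope): 5.

5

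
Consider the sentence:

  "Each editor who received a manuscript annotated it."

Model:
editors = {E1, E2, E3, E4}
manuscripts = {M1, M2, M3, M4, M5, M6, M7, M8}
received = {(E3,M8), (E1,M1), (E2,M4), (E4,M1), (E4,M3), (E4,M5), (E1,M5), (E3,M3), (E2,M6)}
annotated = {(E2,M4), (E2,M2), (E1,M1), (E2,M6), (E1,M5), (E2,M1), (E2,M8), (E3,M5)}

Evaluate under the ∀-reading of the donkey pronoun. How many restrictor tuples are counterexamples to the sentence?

"it" takes "a manuscript" as antecedent — a donkey pronoun bound across the clause boundary.
Strong reading: for every (e,m) with received(e,m), annotated(e,m).
Restrictor pairs: (E1,M1) ✓  (E1,M5) ✓  (E2,M4) ✓  (E2,M6) ✓  (E3,M3) ✗  (E3,M8) ✗  (E4,M1) ✗  (E4,M3) ✗  (E4,M5) ✗
Counterexamples (restrictor pairs failing the scope): 5.

5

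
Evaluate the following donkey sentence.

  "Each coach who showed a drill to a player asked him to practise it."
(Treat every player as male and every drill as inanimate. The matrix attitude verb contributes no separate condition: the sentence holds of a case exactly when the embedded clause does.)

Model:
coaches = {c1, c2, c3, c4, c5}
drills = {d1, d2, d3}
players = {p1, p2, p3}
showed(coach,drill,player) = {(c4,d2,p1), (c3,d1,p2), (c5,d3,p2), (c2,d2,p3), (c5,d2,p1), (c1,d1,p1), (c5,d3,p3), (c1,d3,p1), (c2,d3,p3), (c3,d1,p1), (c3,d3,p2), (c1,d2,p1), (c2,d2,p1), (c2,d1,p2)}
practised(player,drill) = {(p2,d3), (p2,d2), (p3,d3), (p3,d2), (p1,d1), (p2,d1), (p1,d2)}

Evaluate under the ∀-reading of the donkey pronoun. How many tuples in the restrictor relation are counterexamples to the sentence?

1

"him" takes "a player" as antecedent and "it" takes "a drill"; both are donkey pronouns co-varying with the restrictor.
Strong reading: for every (c,d,p) with showed(c,d,p), practised(p,d).
Restrictor triples: (c1,d1,p1)→practised(p1,d1) ✓  (c1,d2,p1)→practised(p1,d2) ✓  (c1,d3,p1)→practised(p1,d3) ✗  (c2,d1,p2)→practised(p2,d1) ✓  (c2,d2,p1)→practised(p1,d2) ✓  (c2,d2,p3)→practised(p3,d2) ✓  (c2,d3,p3)→practised(p3,d3) ✓  (c3,d1,p1)→practised(p1,d1) ✓  (c3,d1,p2)→practised(p2,d1) ✓  (c3,d3,p2)→practised(p2,d3) ✓  (c4,d2,p1)→practised(p1,d2) ✓  (c5,d2,p1)→practised(p1,d2) ✓  (c5,d3,p2)→practised(p2,d3) ✓  (c5,d3,p3)→practised(p3,d3) ✓
Counterexamples (restrictor triples failing the scope): 1.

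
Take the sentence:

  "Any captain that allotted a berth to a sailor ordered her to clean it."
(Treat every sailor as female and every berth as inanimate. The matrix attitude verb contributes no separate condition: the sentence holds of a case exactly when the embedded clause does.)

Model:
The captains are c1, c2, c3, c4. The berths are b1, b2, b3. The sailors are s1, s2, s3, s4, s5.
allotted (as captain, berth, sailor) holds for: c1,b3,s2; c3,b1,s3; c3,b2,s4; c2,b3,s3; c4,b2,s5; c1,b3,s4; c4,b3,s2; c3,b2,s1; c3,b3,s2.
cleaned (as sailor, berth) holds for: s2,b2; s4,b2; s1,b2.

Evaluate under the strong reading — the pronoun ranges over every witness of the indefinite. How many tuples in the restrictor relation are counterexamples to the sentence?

"her" takes "a sailor" as antecedent and "it" takes "a berth"; both are donkey pronouns co-varying with the restrictor.
Strong reading: for every (c,b,s) with allotted(c,b,s), cleaned(s,b).
Restrictor triples: (c1,b3,s2)→cleaned(s2,b3) ✗  (c1,b3,s4)→cleaned(s4,b3) ✗  (c2,b3,s3)→cleaned(s3,b3) ✗  (c3,b1,s3)→cleaned(s3,b1) ✗  (c3,b2,s1)→cleaned(s1,b2) ✓  (c3,b2,s4)→cleaned(s4,b2) ✓  (c3,b3,s2)→cleaned(s2,b3) ✗  (c4,b2,s5)→cleaned(s5,b2) ✗  (c4,b3,s2)→cleaned(s2,b3) ✗
Counterexamples (restrictor triples failing the scope): 7.

7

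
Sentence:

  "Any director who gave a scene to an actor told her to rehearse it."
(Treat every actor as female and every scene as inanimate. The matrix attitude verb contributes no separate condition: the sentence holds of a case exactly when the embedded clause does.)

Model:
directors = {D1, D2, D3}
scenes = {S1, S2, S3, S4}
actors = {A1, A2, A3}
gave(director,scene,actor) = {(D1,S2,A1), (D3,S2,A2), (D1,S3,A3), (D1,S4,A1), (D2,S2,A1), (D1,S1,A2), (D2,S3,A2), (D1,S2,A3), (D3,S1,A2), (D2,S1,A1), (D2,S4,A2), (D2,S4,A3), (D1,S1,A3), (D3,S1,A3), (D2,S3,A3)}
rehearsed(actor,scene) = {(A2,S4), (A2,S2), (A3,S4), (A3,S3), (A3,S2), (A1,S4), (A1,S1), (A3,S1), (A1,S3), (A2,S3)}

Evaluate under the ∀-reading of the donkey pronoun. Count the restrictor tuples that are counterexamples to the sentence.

4

"her" takes "an actor" as antecedent and "it" takes "a scene"; both are donkey pronouns co-varying with the restrictor.
Strong reading: for every (d,s,a) with gave(d,s,a), rehearsed(a,s).
Restrictor triples: (D1,S1,A2)→rehearsed(A2,S1) ✗  (D1,S1,A3)→rehearsed(A3,S1) ✓  (D1,S2,A1)→rehearsed(A1,S2) ✗  (D1,S2,A3)→rehearsed(A3,S2) ✓  (D1,S3,A3)→rehearsed(A3,S3) ✓  (D1,S4,A1)→rehearsed(A1,S4) ✓  (D2,S1,A1)→rehearsed(A1,S1) ✓  (D2,S2,A1)→rehearsed(A1,S2) ✗  (D2,S3,A2)→rehearsed(A2,S3) ✓  (D2,S3,A3)→rehearsed(A3,S3) ✓  (D2,S4,A2)→rehearsed(A2,S4) ✓  (D2,S4,A3)→rehearsed(A3,S4) ✓  (D3,S1,A2)→rehearsed(A2,S1) ✗  (D3,S1,A3)→rehearsed(A3,S1) ✓  (D3,S2,A2)→rehearsed(A2,S2) ✓
Counterexamples (restrictor triples failing the scope): 4.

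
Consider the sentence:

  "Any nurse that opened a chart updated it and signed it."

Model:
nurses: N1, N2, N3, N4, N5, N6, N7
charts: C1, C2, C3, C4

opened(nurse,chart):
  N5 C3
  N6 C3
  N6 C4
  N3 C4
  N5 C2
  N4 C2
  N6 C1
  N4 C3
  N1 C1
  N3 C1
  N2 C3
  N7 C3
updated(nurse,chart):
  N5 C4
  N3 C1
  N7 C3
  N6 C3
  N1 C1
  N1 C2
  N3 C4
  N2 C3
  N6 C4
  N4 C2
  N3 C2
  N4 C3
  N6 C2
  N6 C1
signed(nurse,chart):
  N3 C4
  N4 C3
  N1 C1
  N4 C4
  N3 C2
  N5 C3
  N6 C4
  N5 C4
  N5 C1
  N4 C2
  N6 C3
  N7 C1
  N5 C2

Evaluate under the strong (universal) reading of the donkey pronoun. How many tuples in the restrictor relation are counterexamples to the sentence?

6

"it" takes "a chart" as antecedent — a donkey pronoun bound across the clause boundary.
Strong reading: for every (n,c) with opened(n,c), updated(n,c) ∧ signed(n,c).
Restrictor pairs: (N1,C1) ✓  (N2,C3) ✗  (N3,C1) ✗  (N3,C4) ✓  (N4,C2) ✓  (N4,C3) ✓  (N5,C2) ✗  (N5,C3) ✗  (N6,C1) ✗  (N6,C3) ✓  (N6,C4) ✓  (N7,C3) ✗
Counterexamples (restrictor pairs failing the scope): 6.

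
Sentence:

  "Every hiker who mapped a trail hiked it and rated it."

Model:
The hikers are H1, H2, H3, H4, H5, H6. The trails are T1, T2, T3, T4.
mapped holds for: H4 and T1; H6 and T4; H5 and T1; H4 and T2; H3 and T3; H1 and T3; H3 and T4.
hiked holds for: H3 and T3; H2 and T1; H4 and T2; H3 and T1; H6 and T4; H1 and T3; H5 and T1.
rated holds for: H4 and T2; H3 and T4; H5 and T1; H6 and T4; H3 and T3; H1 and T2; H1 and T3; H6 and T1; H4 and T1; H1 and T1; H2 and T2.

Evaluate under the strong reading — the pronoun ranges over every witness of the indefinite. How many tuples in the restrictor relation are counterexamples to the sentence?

2

"it" takes "a trail" as antecedent — a donkey pronoun bound across the clause boundary.
Strong reading: for every (h,t) with mapped(h,t), hiked(h,t) ∧ rated(h,t).
Restrictor pairs: (H1,T3) ✓  (H3,T3) ✓  (H3,T4) ✗  (H4,T1) ✗  (H4,T2) ✓  (H5,T1) ✓  (H6,T4) ✓
Counterexamples (restrictor pairs failing the scope): 2.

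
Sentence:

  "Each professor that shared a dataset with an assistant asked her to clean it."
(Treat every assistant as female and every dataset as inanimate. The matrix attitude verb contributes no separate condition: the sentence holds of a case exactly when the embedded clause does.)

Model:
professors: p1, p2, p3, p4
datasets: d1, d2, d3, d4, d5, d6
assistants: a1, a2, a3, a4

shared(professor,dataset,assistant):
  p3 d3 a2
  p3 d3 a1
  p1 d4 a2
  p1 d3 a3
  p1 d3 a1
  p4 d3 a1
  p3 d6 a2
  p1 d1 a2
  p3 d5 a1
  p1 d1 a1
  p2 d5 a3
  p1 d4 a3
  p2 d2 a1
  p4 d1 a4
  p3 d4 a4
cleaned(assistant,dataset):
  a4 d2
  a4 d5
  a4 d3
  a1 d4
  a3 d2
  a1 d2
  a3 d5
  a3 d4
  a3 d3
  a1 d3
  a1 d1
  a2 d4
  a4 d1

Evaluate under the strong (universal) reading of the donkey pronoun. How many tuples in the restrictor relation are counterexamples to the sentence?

"her" takes "an assistant" as antecedent and "it" takes "a dataset"; both are donkey pronouns co-varying with the restrictor.
Strong reading: for every (p,d,a) with shared(p,d,a), cleaned(a,d).
Restrictor triples: (p1,d1,a1)→cleaned(a1,d1) ✓  (p1,d1,a2)→cleaned(a2,d1) ✗  (p1,d3,a1)→cleaned(a1,d3) ✓  (p1,d3,a3)→cleaned(a3,d3) ✓  (p1,d4,a2)→cleaned(a2,d4) ✓  (p1,d4,a3)→cleaned(a3,d4) ✓  (p2,d2,a1)→cleaned(a1,d2) ✓  (p2,d5,a3)→cleaned(a3,d5) ✓  (p3,d3,a1)→cleaned(a1,d3) ✓  (p3,d3,a2)→cleaned(a2,d3) ✗  (p3,d4,a4)→cleaned(a4,d4) ✗  (p3,d5,a1)→cleaned(a1,d5) ✗  (p3,d6,a2)→cleaned(a2,d6) ✗  (p4,d1,a4)→cleaned(a4,d1) ✓  (p4,d3,a1)→cleaned(a1,d3) ✓
Counterexamples (restrictor triples failing the scope): 5.

5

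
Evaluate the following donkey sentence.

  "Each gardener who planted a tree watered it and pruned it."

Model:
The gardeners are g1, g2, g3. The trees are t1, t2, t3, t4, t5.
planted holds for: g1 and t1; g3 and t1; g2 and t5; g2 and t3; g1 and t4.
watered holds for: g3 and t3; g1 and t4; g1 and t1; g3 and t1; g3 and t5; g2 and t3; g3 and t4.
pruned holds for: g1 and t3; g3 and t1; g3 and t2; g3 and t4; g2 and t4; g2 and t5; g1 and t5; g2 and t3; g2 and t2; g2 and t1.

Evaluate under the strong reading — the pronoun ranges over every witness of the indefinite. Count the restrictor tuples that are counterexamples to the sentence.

"it" takes "a tree" as antecedent — a donkey pronoun bound across the clause boundary.
Strong reading: for every (g,t) with planted(g,t), watered(g,t) ∧ pruned(g,t).
Restrictor pairs: (g1,t1) ✗  (g1,t4) ✗  (g2,t3) ✓  (g2,t5) ✗  (g3,t1) ✓
Counterexamples (restrictor pairs failing the scope): 3.

3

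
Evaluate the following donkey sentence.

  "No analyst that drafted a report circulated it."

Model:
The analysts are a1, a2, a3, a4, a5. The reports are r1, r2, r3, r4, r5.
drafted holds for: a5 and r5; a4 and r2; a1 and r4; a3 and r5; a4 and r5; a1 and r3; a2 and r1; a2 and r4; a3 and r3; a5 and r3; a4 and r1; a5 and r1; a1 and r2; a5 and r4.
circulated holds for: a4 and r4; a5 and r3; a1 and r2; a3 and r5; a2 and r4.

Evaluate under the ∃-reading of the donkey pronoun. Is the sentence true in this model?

False

"it" takes "a report" as antecedent — a donkey pronoun bound across the clause boundary.
Truth condition: for no (a,r) with drafted(a,r) does circulated(a,r) hold.
Restrictor pairs — does the scope hold? (a1,r2):holds  (a1,r3):fails  (a1,r4):fails  (a2,r1):fails  (a2,r4):holds  (a3,r3):fails  (a3,r5):holds  (a4,r1):fails  (a4,r2):fails  (a4,r5):fails  (a5,r1):fails  (a5,r3):holds  (a5,r4):fails  (a5,r5):fails
Scope holds for 4 pair(s), so the sentence is false.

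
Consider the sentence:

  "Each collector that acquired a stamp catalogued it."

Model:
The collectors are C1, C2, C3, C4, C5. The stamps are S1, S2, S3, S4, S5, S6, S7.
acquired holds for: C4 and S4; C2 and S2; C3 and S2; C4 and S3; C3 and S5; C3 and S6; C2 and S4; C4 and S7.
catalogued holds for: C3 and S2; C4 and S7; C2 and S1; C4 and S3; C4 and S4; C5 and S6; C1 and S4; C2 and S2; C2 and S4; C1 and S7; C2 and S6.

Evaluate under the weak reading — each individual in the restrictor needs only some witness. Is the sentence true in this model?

True

"it" takes "a stamp" as antecedent — a donkey pronoun bound across the clause boundary.
Weak reading: every collector c with some acquired-stamp has at least one acquired-stamp s such that catalogued(c,s).
Per collector: C2:✓  C3:✓  C4:✓
Every collector in the restrictor has a witness.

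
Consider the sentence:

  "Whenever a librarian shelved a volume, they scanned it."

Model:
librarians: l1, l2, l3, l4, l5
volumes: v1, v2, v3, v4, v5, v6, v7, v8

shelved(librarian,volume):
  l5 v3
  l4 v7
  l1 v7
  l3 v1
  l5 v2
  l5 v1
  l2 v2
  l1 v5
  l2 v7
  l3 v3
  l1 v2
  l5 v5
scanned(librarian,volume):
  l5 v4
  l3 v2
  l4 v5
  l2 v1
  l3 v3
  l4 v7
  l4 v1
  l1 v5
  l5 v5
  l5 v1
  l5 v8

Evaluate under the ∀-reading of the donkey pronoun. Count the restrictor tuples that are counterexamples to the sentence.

"it" takes "a volume" as antecedent — a donkey pronoun bound across the clause boundary.
Strong reading: for every (l,v) with shelved(l,v), scanned(l,v).
Restrictor pairs: (l1,v2) ✗  (l1,v5) ✓  (l1,v7) ✗  (l2,v2) ✗  (l2,v7) ✗  (l3,v1) ✗  (l3,v3) ✓  (l4,v7) ✓  (l5,v1) ✓  (l5,v2) ✗  (l5,v3) ✗  (l5,v5) ✓
Counterexamples (restrictor pairs failing the scope): 7.

7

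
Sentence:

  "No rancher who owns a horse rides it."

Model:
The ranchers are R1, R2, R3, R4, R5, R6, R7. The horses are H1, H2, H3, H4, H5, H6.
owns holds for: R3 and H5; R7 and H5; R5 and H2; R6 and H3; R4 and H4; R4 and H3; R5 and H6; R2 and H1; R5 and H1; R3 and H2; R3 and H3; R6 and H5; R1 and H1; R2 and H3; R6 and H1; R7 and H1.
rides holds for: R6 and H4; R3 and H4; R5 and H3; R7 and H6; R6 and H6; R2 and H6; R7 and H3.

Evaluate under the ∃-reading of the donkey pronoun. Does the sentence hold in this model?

"it" takes "a horse" as antecedent — a donkey pronoun bound across the clause boundary.
Truth condition: for no (r,h) with owns(r,h) does rides(r,h) hold.
Restrictor pairs — does the scope hold? (R1,H1):fails  (R2,H1):fails  (R2,H3):fails  (R3,H2):fails  (R3,H3):fails  (R3,H5):fails  (R4,H3):fails  (R4,H4):fails  (R5,H1):fails  (R5,H2):fails  (R5,H6):fails  (R6,H1):fails  (R6,H3):fails  (R6,H5):fails  (R7,H1):fails  (R7,H5):fails
Scope holds for no restrictor pair, so the sentence is true.

True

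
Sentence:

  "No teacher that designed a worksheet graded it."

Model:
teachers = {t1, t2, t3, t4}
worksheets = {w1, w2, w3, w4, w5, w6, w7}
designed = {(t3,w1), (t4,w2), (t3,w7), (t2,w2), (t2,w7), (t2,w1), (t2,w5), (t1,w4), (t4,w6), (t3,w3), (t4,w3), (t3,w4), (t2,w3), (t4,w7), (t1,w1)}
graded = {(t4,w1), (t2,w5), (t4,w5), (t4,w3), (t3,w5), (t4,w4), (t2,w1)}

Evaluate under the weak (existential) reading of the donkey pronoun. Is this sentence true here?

False

"it" takes "a worksheet" as antecedent — a donkey pronoun bound across the clause boundary.
Truth condition: for no (t,w) with designed(t,w) does graded(t,w) hold.
Restrictor pairs — does the scope hold? (t1,w1):fails  (t1,w4):fails  (t2,w1):holds  (t2,w2):fails  (t2,w3):fails  (t2,w5):holds  (t2,w7):fails  (t3,w1):fails  (t3,w3):fails  (t3,w4):fails  (t3,w7):fails  (t4,w2):fails  (t4,w3):holds  (t4,w6):fails  (t4,w7):fails
Scope holds for 3 pair(s), so the sentence is false.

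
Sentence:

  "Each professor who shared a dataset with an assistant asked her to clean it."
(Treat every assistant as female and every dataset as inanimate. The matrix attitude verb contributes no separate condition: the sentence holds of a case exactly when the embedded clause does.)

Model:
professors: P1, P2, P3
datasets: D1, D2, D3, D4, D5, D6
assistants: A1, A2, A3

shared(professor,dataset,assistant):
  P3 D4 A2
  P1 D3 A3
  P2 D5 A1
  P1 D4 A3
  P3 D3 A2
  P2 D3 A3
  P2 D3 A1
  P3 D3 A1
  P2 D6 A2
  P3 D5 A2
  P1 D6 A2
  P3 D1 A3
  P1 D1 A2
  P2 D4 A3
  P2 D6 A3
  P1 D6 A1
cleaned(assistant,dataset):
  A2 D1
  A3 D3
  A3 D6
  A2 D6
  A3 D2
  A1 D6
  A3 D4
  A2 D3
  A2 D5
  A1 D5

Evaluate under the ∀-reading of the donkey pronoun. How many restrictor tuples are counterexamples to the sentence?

4

"her" takes "an assistant" as antecedent and "it" takes "a dataset"; both are donkey pronouns co-varying with the restrictor.
Strong reading: for every (p,d,a) with shared(p,d,a), cleaned(a,d).
Restrictor triples: (P1,D1,A2)→cleaned(A2,D1) ✓  (P1,D3,A3)→cleaned(A3,D3) ✓  (P1,D4,A3)→cleaned(A3,D4) ✓  (P1,D6,A1)→cleaned(A1,D6) ✓  (P1,D6,A2)→cleaned(A2,D6) ✓  (P2,D3,A1)→cleaned(A1,D3) ✗  (P2,D3,A3)→cleaned(A3,D3) ✓  (P2,D4,A3)→cleaned(A3,D4) ✓  (P2,D5,A1)→cleaned(A1,D5) ✓  (P2,D6,A2)→cleaned(A2,D6) ✓  (P2,D6,A3)→cleaned(A3,D6) ✓  (P3,D1,A3)→cleaned(A3,D1) ✗  (P3,D3,A1)→cleaned(A1,D3) ✗  (P3,D3,A2)→cleaned(A2,D3) ✓  (P3,D4,A2)→cleaned(A2,D4) ✗  (P3,D5,A2)→cleaned(A2,D5) ✓
Counterexamples (restrictor triples failing the scope): 4.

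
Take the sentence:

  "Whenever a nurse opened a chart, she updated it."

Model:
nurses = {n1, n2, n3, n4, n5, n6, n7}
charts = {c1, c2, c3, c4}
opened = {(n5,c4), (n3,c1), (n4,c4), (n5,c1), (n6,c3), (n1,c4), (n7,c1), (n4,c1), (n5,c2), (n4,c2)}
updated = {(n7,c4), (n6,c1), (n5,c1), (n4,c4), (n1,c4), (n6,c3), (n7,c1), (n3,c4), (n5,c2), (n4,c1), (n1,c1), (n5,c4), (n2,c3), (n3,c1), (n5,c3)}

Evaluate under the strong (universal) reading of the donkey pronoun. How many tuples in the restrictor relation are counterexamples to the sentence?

"it" takes "a chart" as antecedent — a donkey pronoun bound across the clause boundary.
Strong reading: for every (n,c) with opened(n,c), updated(n,c).
Restrictor pairs: (n1,c4) ✓  (n3,c1) ✓  (n4,c1) ✓  (n4,c2) ✗  (n4,c4) ✓  (n5,c1) ✓  (n5,c2) ✓  (n5,c4) ✓  (n6,c3) ✓  (n7,c1) ✓
Counterexamples (restrictor pairs failing the scope): 1.

1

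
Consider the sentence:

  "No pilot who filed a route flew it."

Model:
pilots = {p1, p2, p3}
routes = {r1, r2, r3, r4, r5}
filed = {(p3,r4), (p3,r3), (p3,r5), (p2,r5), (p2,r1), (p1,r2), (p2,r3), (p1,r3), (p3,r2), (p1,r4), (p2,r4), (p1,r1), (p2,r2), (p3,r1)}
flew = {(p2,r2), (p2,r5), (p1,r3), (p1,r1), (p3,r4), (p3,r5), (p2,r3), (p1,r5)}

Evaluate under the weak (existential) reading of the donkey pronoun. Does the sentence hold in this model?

False

"it" takes "a route" as antecedent — a donkey pronoun bound across the clause boundary.
Truth condition: for no (p,r) with filed(p,r) does flew(p,r) hold.
Restrictor pairs — does the scope hold? (p1,r1):holds  (p1,r2):fails  (p1,r3):holds  (p1,r4):fails  (p2,r1):fails  (p2,r2):holds  (p2,r3):holds  (p2,r4):fails  (p2,r5):holds  (p3,r1):fails  (p3,r2):fails  (p3,r3):fails  (p3,r4):holds  (p3,r5):holds
Scope holds for 7 pair(s), so the sentence is false.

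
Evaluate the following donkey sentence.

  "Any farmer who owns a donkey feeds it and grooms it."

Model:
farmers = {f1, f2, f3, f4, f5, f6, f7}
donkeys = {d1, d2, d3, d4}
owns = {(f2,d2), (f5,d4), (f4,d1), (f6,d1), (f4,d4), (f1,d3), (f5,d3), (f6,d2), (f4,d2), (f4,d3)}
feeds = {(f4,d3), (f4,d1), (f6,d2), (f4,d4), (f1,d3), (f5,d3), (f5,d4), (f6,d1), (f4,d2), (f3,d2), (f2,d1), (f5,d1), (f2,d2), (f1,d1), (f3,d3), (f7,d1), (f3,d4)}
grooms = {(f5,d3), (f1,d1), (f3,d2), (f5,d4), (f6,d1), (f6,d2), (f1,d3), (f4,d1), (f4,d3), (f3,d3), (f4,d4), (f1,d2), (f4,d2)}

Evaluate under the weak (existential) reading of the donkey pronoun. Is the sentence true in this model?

"it" takes "a donkey" as antecedent — a donkey pronoun bound across the clause boundary.
Weak reading: every farmer f with some owns-donkey has at least one owns-donkey d such that feeds(f,d) ∧ grooms(f,d).
Per farmer: f1:✓  f2:✗  f4:✓  f5:✓  f6:✓
f2 has no witness among its owns-donkeys.

False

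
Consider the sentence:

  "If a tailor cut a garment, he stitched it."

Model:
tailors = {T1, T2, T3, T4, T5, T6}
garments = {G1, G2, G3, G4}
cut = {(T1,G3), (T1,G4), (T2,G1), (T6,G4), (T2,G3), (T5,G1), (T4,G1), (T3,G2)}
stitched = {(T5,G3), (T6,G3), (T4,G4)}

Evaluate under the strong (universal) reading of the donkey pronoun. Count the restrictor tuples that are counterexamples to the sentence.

8

"it" takes "a garment" as antecedent — a donkey pronoun bound across the clause boundary.
Strong reading: for every (t,g) with cut(t,g), stitched(t,g).
Restrictor pairs: (T1,G3) ✗  (T1,G4) ✗  (T2,G1) ✗  (T2,G3) ✗  (T3,G2) ✗  (T4,G1) ✗  (T5,G1) ✗  (T6,G4) ✗
Counterexamples (restrictor pairs failing the scope): 8.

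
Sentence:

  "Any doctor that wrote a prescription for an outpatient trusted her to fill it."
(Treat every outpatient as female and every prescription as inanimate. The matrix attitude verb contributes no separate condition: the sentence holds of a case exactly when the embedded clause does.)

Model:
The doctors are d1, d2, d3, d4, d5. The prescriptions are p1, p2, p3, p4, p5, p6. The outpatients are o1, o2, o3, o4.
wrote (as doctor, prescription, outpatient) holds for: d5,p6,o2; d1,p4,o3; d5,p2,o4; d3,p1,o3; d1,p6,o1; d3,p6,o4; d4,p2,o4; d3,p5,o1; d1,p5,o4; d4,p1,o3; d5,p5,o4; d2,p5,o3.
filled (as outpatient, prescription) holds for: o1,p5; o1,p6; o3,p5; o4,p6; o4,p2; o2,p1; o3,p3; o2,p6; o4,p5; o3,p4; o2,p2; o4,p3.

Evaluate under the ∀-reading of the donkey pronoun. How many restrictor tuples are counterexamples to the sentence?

2

"her" takes "an outpatient" as antecedent and "it" takes "a prescription"; both are donkey pronouns co-varying with the restrictor.
Strong reading: for every (d,p,o) with wrote(d,p,o), filled(o,p).
Restrictor triples: (d1,p4,o3)→filled(o3,p4) ✓  (d1,p5,o4)→filled(o4,p5) ✓  (d1,p6,o1)→filled(o1,p6) ✓  (d2,p5,o3)→filled(o3,p5) ✓  (d3,p1,o3)→filled(o3,p1) ✗  (d3,p5,o1)→filled(o1,p5) ✓  (d3,p6,o4)→filled(o4,p6) ✓  (d4,p1,o3)→filled(o3,p1) ✗  (d4,p2,o4)→filled(o4,p2) ✓  (d5,p2,o4)→filled(o4,p2) ✓  (d5,p5,o4)→filled(o4,p5) ✓  (d5,p6,o2)→filled(o2,p6) ✓
Counterexamples (restrictor triples failing the scope): 2.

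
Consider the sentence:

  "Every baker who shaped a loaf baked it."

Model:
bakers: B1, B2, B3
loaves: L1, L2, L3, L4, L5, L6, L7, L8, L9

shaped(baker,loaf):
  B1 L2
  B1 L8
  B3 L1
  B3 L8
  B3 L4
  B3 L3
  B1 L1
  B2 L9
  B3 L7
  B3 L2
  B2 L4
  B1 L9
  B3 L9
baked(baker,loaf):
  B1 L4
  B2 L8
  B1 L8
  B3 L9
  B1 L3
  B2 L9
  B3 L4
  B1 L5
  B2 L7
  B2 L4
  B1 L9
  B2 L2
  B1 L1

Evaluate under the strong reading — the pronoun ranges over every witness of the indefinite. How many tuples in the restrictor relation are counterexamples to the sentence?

6

"it" takes "a loaf" as antecedent — a donkey pronoun bound across the clause boundary.
Strong reading: for every (b,l) with shaped(b,l), baked(b,l).
Restrictor pairs: (B1,L1) ✓  (B1,L2) ✗  (B1,L8) ✓  (B1,L9) ✓  (B2,L4) ✓  (B2,L9) ✓  (B3,L1) ✗  (B3,L2) ✗  (B3,L3) ✗  (B3,L4) ✓  (B3,L7) ✗  (B3,L8) ✗  (B3,L9) ✓
Counterexamples (restrictor pairs failing the scope): 6.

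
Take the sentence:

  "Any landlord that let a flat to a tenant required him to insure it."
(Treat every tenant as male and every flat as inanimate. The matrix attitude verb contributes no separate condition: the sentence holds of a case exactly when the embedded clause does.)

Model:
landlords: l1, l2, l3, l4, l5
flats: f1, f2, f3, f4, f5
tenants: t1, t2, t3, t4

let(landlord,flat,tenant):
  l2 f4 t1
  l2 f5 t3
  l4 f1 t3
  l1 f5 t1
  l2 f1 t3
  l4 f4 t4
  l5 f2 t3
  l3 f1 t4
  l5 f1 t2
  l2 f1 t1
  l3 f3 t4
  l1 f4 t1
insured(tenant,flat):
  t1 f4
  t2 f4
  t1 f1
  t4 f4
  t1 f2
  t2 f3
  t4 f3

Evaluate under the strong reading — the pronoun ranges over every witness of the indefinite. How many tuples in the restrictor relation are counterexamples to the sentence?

"him" takes "a tenant" as antecedent and "it" takes "a flat"; both are donkey pronouns co-varying with the restrictor.
Strong reading: for every (l,f,t) with let(l,f,t), insured(t,f).
Restrictor triples: (l1,f4,t1)→insured(t1,f4) ✓  (l1,f5,t1)→insured(t1,f5) ✗  (l2,f1,t1)→insured(t1,f1) ✓  (l2,f1,t3)→insured(t3,f1) ✗  (l2,f4,t1)→insured(t1,f4) ✓  (l2,f5,t3)→insured(t3,f5) ✗  (l3,f1,t4)→insured(t4,f1) ✗  (l3,f3,t4)→insured(t4,f3) ✓  (l4,f1,t3)→insured(t3,f1) ✗  (l4,f4,t4)→insured(t4,f4) ✓  (l5,f1,t2)→insured(t2,f1) ✗  (l5,f2,t3)→insured(t3,f2) ✗
Counterexamples (restrictor triples failing the scope): 7.

7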